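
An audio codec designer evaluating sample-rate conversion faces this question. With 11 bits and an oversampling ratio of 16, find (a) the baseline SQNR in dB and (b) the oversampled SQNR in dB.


Step 1 — baseline SQNR at Nyquist:
SQNR_base = 6.02*N + 1.76
          = 6.02*11 + 1.76
          = 67.98 dB

Step 2 — oversampling processing gain:
G = 10*log10(OSR) = 10*log10(16) = 12.04 dB

Step 3 — total:
SQNR_total = 67.98 + 12.04 = 80.02 dB

Base SQNR = 67.98 dB; oversampled SQNR = 80.02 dB


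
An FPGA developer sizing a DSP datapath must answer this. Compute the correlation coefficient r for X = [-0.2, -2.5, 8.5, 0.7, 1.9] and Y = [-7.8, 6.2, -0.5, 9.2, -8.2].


Pearson correlation coefficient (population):
r = cov(X,Y) / (std(X) * std(Y))
Mean X = 1.68, Mean Y = -0.22
Cov(X,Y) = -5.0964
Std(X) = 3.702108, Std(Y) = 7.087567
r = -0.1942

-0.1942


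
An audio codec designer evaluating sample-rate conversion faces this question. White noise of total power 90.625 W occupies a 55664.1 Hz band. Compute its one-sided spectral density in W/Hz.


Power spectral density:
PSD = P / BW
    = 90.625 / 55664.1
    = 0.00162807 W/Hz

0.00162807 W/Hz


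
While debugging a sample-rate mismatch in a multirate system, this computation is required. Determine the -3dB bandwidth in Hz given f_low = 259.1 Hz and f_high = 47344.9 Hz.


Bandwidth is the difference of -3dB frequencies:
BW = f_high - f_low
   = 47344.9 - 259.1
   = 47085.8 Hz

47085.8 Hz


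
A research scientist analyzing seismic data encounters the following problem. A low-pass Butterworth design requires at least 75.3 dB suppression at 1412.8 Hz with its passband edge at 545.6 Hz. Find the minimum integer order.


Butterworth filter order formula:
n = log10(10^(A/10) - 1) / (2 * log10(f_stop/f_pass))
10^(75.3/10) - 1 = 33884414.6139
f_stop/f_pass = 1412.8 / 545.6 = 2.5894
n = 9.1117 -> ceil = 10

10


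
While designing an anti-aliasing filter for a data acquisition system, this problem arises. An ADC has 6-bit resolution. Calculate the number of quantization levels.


Number of quantization levels = 2^N
= 2^6
= 64

64


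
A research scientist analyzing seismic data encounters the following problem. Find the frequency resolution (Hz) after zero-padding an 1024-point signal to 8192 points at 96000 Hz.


Frequency resolution after zero-padding:
N_padded = 1024 * 8 = 8192
df = fs / N_padded
   = 96000 / 8192
   = 11.7188 Hz

11.7188 Hz


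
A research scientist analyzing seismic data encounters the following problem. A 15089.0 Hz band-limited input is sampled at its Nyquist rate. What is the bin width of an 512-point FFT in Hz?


Step 1 — Nyquist sampling rate:
fs = 2 * fmax = 2 * 15089.0 = 30178.0 Hz

Step 2 — DFT bin spacing:
df = fs / N = 30178.0 / 512 = 58.9414 Hz

58.9414 Hz


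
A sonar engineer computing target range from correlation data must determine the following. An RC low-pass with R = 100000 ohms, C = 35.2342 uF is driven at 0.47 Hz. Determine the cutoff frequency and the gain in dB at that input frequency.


Step 1 — cutoff frequency:
fc = 1 / (2*pi*R*C)
C = 35.2342 uF = 3.52342e-05 F
fc = 1 / (2*pi*100000*3.52342e-05)
   = 0.0451706 Hz

Step 2 — magnitude at f = 0.47 Hz:
|H(f)| = 1 / sqrt(1 + (f/fc)^2)
f/fc = 0.47 / 0.0451706 = 10.404998
|H| = 1 / sqrt(1 + 108.263983) = 0.0956669
|H|_dB = 20*log10(0.0956669) = -20.38 dB

fc = 0.0451706 Hz; |H(0.47 Hz)| = -20.38 dB


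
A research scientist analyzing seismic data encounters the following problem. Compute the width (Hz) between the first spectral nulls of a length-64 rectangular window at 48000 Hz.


Main lobe width for a rectangular window:
Width = 2 * fs / N
      = 2 * 48000 / 64
      = 96000 / 64
      = 1500.0 Hz

1500.0 Hz


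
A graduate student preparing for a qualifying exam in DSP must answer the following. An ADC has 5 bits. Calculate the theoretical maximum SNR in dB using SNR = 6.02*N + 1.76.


Theoretical SNR for a full-scale sinusoid:
SNR = 6.02 * N + 1.76
    = 6.02 * 5 + 1.76
    = 30.1 + 1.76
    = 31.86 dB

31.86 dB


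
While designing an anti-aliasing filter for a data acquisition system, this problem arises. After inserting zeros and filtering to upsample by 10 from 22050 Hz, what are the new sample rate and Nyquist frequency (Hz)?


Step 1 — output sample rate after interpolation by L:
fs_out = L * fs_in = 10 * 22050 = 220500 Hz

Step 2 — Nyquist frequency of the output stream:
f_Nyq = fs_out / 2 = 220500 / 2 = 110250.0 Hz

fs_out = 220500 Hz; f_Nyquist = 110250.0 Hz


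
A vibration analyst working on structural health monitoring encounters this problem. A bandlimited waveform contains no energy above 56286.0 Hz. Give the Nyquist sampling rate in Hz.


The Nyquist rate is twice the maximum frequency component.
fs_min = 2 * fmax
      = 2 * 56286.0
      = 112572.0 Hz

112572.0


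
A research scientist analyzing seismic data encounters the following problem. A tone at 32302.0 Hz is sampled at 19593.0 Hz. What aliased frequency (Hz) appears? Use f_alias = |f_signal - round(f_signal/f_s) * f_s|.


Compute the nearest integer multiple of fs to the signal:
n = round(32302.0 / 19593.0) = 2
f_alias = |32302.0 - 2 * 19593.0|
        = |32302.0 - 39186.0|
        = 6884.0 Hz

6884.0


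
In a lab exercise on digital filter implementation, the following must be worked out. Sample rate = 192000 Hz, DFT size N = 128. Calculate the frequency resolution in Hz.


DFT frequency resolution:
df = fs / N
   = 192000 / 128
   = 1500.0 Hz

1500.0 Hz


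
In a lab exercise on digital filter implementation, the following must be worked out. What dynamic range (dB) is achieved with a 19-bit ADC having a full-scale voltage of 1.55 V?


Dynamic range from full-scale to LSB:
V_min = V_max / 2^bits = 1.55 / 2^19
DR = 20 * log10(V_max / V_min)
   = 20 * log10(2^19)
   = 20 * 19 * log10(2)
   = 114.39 dB

114.39 dB


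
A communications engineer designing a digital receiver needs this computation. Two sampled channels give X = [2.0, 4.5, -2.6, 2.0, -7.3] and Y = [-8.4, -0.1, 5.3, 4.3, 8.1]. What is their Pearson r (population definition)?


Pearson correlation coefficient (population):
r = cov(X,Y) / (std(X) * std(Y))
Mean X = -0.28, Mean Y = 1.84
Cov(X,Y) = -15.7968
Std(X) = 4.193042, Std(Y) = 5.759028
r = -0.6542

-0.6542


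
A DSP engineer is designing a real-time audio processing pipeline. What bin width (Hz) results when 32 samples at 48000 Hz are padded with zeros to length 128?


Frequency resolution after zero-padding:
N_padded = 32 * 4 = 128
df = fs / N_padded
   = 48000 / 128
   = 375.0 Hz

375.0 Hz


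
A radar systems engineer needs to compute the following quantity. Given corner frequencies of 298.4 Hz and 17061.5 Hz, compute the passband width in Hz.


Bandwidth is the difference of -3dB frequencies:
BW = f_high - f_low
   = 17061.5 - 298.4
   = 16763.1 Hz

16763.1 Hz


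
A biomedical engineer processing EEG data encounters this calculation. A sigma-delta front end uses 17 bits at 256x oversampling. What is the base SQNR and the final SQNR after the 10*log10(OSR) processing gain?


Step 1 — baseline SQNR at Nyquist:
SQNR_base = 6.02*N + 1.76
          = 6.02*17 + 1.76
          = 104.1 dB

Step 2 — oversampling processing gain:
G = 10*log10(OSR) = 10*log10(256) = 24.08 dB

Step 3 — total:
SQNR_total = 104.1 + 24.08 = 128.18 dB

Base SQNR = 104.1 dB; oversampled SQNR = 128.18 dB


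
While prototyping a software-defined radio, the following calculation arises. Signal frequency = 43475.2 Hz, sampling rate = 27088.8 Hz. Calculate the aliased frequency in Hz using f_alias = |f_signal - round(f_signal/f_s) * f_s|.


Compute the nearest integer multiple of fs to the signal:
n = round(43475.2 / 27088.8) = 2
f_alias = |43475.2 - 2 * 27088.8|
        = |43475.2 - 54177.6|
        = 10702.4 Hz

10702.4


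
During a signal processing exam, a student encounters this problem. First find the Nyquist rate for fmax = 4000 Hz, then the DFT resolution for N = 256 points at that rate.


Step 1 — Nyquist sampling rate:
fs = 2 * fmax = 2 * 4000 = 8000 Hz

Step 2 — DFT bin spacing:
df = fs / N = 8000 / 256 = 31.25 Hz

31.25 Hz


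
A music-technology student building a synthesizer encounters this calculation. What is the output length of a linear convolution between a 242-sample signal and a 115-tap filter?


Linear convolution output length:
L = N + M - 1
  = 242 + 115 - 1
  = 356 samples

356


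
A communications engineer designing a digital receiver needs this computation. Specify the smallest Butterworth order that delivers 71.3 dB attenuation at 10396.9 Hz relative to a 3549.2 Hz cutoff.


Butterworth filter order formula:
n = log10(10^(A/10) - 1) / (2 * log10(f_stop/f_pass))
10^(71.3/10) - 1 = 13489627.8259
f_stop/f_pass = 10396.9 / 3549.2 = 2.9294
n = 7.6375 -> ceil = 8

8


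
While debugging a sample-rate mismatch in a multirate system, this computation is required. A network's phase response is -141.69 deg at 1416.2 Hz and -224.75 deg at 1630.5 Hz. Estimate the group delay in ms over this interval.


Group delay from phase difference:
tau = -d(phi)/d(omega)
d(phi) = -83.06 deg = -1.44967 rad
d(omega) = 2*pi*(1630.5 - 1416.2) = 1346.4866 rad/s
tau = -(-1.44967) / 1346.4866
    = 1.0766 ms

1.0766 ms


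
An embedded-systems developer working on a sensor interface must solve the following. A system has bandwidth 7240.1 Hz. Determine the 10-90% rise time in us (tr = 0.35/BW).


Rise time from bandwidth relationship:
tr = 0.35 / BW
   = 0.35 / 7240.1
   = 4.834187373e-05 s
   = 48.3419 us

48.3419 us


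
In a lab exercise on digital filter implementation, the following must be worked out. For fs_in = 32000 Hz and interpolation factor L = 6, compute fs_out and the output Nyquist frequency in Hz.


Step 1 — output sample rate after interpolation by L:
fs_out = L * fs_in = 6 * 32000 = 192000 Hz

Step 2 — Nyquist frequency of the output stream:
f_Nyq = fs_out / 2 = 192000 / 2 = 96000.0 Hz

fs_out = 192000 Hz; f_Nyquist = 96000.0 Hz


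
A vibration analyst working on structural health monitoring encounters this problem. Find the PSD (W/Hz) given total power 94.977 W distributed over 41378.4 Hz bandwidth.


Power spectral density:
PSD = P / BW
    = 94.977 / 41378.4
    = 0.00229533 W/Hz

0.00229533 W/Hz


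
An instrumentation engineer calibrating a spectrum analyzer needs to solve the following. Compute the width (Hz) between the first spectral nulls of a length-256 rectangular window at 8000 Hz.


Main lobe width for a rectangular window:
Width = 2 * fs / N
      = 2 * 8000 / 256
      = 16000 / 256
      = 62.5 Hz

62.5 Hz


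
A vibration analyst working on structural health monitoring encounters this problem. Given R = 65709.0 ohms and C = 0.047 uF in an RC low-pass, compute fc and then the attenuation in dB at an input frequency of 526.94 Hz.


Step 1 — cutoff frequency:
fc = 1 / (2*pi*R*C)
C = 0.047 uF = 4.7e-08 F
fc = 1 / (2*pi*65709.0*4.7e-08)
   = 51.5344 Hz

Step 2 — magnitude at f = 526.94 Hz:
|H(f)| = 1 / sqrt(1 + (f/fc)^2)
f/fc = 526.94 / 51.5344 = 10.225015
|H| = 1 / sqrt(1 + 104.550932) = 0.097335
|H|_dB = 20*log10(0.097335) = -20.23 dB

fc = 51.5344 Hz; |H(526.94 Hz)| = -20.23 dB


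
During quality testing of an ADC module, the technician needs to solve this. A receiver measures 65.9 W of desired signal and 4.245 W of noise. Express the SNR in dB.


SNR in decibels:
SNR = 10 * log10(Ps / Pn)
    = 10 * log10(65.9 / 4.245)
    = 10 * log10(15.5241)
    = 10 * 1.191
    = 11.91 dB

11.91 dB


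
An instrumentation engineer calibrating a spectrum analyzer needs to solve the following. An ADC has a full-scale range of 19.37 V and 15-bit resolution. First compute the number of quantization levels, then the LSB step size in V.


Step 1 — number of quantization levels:
L = 2^N = 2^15 = 32768

Step 2 — LSB step size:
delta = Vfs / L
      = 19.37 / 32768
      = 0.00059113 V

Levels = 32768; step size = 0.00059113 V


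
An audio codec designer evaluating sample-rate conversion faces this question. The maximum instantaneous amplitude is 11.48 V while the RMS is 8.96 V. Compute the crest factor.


Crest factor is the ratio of peak to RMS:
CF = V_peak / V_rms
   = 11.48 / 8.96
   = 1.2812

1.2812


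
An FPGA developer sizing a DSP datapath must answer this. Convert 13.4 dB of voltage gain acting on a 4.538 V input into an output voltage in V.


Output voltage from dB gain:
V_out = V_in * 10^(gain_dB / 20)
      = 4.538 * 10^(13.4 / 20)
      = 4.538 * 4.677351
      = 21.2258 V

21.2258 V


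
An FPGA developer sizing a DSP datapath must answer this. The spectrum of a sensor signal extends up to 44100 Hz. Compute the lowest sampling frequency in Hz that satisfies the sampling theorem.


The Nyquist rate is twice the maximum frequency component.
fs_min = 2 * fmax
      = 2 * 44100
      = 88200 Hz

88200


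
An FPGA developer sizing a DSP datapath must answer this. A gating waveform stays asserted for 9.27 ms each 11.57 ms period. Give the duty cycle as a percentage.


Duty cycle as a percentage:
DC = (t_on / T) * 100
   = (9.27 / 11.57) * 100
   = 0.80121 * 100
   = 80.12 %

80.12 %


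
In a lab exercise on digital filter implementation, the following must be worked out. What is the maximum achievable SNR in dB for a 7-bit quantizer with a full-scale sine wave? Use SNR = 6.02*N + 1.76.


Theoretical SNR for a full-scale sinusoid:
SNR = 6.02 * N + 1.76
    = 6.02 * 7 + 1.76
    = 42.14 + 1.76
    = 43.9 dB

43.9 dB


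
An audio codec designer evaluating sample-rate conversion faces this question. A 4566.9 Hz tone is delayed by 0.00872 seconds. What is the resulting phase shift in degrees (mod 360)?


Phase shift from frequency and time delay:
phi = 360 * f * t_delay
    = 360 * 4566.9 * 0.00872
    = 14336.41 degrees
    mod 360 = 296.41 degrees

296.41 degrees


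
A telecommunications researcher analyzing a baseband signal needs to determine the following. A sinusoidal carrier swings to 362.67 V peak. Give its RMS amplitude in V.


RMS voltage for a sinusoidal waveform:
V_rms = V_peak / sqrt(2)
      = 362.67 / 1.414214
      = 256.446 V

256.446 V


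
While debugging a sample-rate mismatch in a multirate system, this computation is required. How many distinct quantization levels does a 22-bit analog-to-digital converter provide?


Number of quantization levels = 2^N
= 2^22
= 4194304

4194304


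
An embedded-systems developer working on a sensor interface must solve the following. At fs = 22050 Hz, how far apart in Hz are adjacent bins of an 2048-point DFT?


DFT frequency resolution:
df = fs / N
   = 22050 / 2048
   = 10.7666 Hz

10.7666 Hz


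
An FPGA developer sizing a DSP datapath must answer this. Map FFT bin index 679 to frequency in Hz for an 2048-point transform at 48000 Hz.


Frequency of DFT bin k:
f_k = k * fs / N
    = 679 * 48000 / 2048
    = 32592000 / 2048
    = 15914.062 Hz

15914.062 Hz


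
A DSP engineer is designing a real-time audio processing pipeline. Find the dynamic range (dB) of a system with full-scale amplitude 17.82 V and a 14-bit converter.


Dynamic range from full-scale to LSB:
V_min = V_max / 2^bits = 17.82 / 2^14
DR = 20 * log10(V_max / V_min)
   = 20 * log10(2^14)
   = 20 * 14 * log10(2)
   = 84.29 dB

84.29 dB


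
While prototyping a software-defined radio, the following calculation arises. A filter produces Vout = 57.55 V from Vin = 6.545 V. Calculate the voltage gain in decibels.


Voltage gain in dB:
G = 20 * log10(Vout / Vin)
  = 20 * log10(57.55 / 6.545)
  = 20 * log10(8.792972)
  = 20 * 0.944136
  = 18.88 dB

18.88 dB


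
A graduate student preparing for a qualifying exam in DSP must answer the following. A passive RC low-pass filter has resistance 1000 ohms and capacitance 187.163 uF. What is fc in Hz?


Cutoff frequency of a first-order RC filter:
fc = 1 / (2 * pi * R * C)
C = 187.163 uF = 0.000187163 F
fc = 1 / (2 * pi * 1000 * 0.000187163)
   = 1 / 1.1759798116477
   = 0.850355 Hz

0.850355 Hz


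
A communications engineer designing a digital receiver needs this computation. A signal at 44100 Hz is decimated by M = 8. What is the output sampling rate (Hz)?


Decimation reduces the sample rate:
fs_out = fs_in / M
       = 44100 / 8
       = 5512.5 Hz

5512.5 Hz


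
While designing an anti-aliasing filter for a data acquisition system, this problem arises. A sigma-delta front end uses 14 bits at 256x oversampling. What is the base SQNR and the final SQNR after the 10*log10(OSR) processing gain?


Step 1 — baseline SQNR at Nyquist:
SQNR_base = 6.02*N + 1.76
          = 6.02*14 + 1.76
          = 86.04 dB

Step 2 — oversampling processing gain:
G = 10*log10(OSR) = 10*log10(256) = 24.08 dB

Step 3 — total:
SQNR_total = 86.04 + 24.08 = 110.12 dB

Base SQNR = 86.04 dB; oversampled SQNR = 110.12 dB


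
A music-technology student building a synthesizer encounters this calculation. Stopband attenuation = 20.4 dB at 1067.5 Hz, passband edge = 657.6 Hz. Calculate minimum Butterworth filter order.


Butterworth filter order formula:
n = log10(10^(A/10) - 1) / (2 * log10(f_stop/f_pass))
10^(20.4/10) - 1 = 108.6478
f_stop/f_pass = 1067.5 / 657.6 = 1.6233
n = 4.8383 -> ceil = 5

5


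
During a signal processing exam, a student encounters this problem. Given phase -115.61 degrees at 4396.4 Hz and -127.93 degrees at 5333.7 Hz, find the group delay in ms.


Group delay from phase difference:
tau = -d(phi)/d(omega)
d(phi) = -12.32 deg = -0.215025 rad
d(omega) = 2*pi*(5333.7 - 4396.4) = 5889.2296 rad/s
tau = -(-0.215025) / 5889.2296
    = 0.0365 ms

0.0365 ms


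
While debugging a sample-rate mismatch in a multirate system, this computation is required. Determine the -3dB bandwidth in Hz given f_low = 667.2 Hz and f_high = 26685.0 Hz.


Bandwidth is the difference of -3dB frequencies:
BW = f_high - f_low
   = 26685.0 - 667.2
   = 26017.8 Hz

26017.8 Hz


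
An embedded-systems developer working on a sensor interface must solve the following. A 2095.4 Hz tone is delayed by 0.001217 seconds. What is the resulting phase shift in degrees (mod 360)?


Phase shift from frequency and time delay:
phi = 360 * f * t_delay
    = 360 * 2095.4 * 0.001217
    = 918.04 degrees
    mod 360 = 198.04 degrees

198.04 degrees


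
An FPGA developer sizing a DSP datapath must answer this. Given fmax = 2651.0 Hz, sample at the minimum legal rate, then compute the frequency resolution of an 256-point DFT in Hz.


Step 1 — Nyquist sampling rate:
fs = 2 * fmax = 2 * 2651.0 = 5302.0 Hz

Step 2 — DFT bin spacing:
df = fs / N = 5302.0 / 256 = 20.7109 Hz

20.7109 Hz


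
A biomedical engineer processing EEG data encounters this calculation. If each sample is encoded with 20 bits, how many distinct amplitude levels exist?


Number of quantization levels = 2^N
= 2^20
= 1048576

1048576


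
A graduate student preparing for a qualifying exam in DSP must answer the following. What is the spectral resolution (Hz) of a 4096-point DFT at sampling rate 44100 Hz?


DFT frequency resolution:
df = fs / N
   = 44100 / 4096
   = 10.7666 Hz

10.7666 Hz


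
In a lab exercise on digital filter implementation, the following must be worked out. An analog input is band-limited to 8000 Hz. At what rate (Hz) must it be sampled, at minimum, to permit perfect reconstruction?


The Nyquist rate is twice the maximum frequency component.
fs_min = 2 * fmax
      = 2 * 8000
      = 16000 Hz

16000


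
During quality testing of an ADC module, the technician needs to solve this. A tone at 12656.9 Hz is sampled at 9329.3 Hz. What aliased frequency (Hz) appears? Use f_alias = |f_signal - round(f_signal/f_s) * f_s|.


Compute the nearest integer multiple of fs to the signal:
n = round(12656.9 / 9329.3) = 1
f_alias = |12656.9 - 1 * 9329.3|
        = |12656.9 - 9329.3|
        = 3327.6 Hz

3327.6


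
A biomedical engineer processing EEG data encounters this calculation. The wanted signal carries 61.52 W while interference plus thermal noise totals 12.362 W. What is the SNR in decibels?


SNR in decibels:
SNR = 10 * log10(Ps / Pn)
    = 10 * log10(61.52 / 12.362)
    = 10 * log10(4.9765)
    = 10 * 0.6969
    = 6.97 dB

6.97 dB


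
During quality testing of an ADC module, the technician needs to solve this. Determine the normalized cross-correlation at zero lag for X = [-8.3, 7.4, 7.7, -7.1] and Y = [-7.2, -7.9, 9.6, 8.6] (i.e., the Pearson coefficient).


Pearson correlation coefficient (population):
r = cov(X,Y) / (std(X) * std(Y))
Mean X = -0.075, Mean Y = 0.775
Cov(X,Y) = 3.598125
Std(X) = 7.637531, Std(Y) = 8.336179
r = 0.0565

0.0565


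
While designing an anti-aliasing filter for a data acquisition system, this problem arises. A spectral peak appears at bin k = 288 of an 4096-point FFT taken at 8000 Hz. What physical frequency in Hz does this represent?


Frequency of DFT bin k:
f_k = k * fs / N
    = 288 * 8000 / 4096
    = 2304000 / 4096
    = 562.5 Hz

562.5 Hz


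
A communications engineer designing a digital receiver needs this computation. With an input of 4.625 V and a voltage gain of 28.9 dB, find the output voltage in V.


Output voltage from dB gain:
V_out = V_in * 10^(gain_dB / 20)
      = 4.625 * 10^(28.9 / 20)
      = 4.625 * 27.861212
      = 128.8581 V

128.8581 V


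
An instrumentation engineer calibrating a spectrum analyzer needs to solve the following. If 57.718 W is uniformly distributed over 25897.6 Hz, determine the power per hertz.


Power spectral density:
PSD = P / BW
    = 57.718 / 25897.6
    = 0.0022287 W/Hz

0.0022287 W/Hz


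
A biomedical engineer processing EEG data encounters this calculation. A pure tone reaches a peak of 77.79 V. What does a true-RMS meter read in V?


RMS voltage for a sinusoidal waveform:
V_rms = V_peak / sqrt(2)
      = 77.79 / 1.414214
      = 55.006 V

55.006 V


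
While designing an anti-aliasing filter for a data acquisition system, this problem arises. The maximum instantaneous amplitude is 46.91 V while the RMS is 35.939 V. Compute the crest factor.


Crest factor is the ratio of peak to RMS:
CF = V_peak / V_rms
   = 46.91 / 35.939
   = 1.3053

1.3053


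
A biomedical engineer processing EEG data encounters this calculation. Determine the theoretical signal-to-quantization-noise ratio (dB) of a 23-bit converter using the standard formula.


Theoretical SNR for a full-scale sinusoid:
SNR = 6.02 * N + 1.76
    = 6.02 * 23 + 1.76
    = 138.46 + 1.76
    = 140.22 dB

140.22 dB


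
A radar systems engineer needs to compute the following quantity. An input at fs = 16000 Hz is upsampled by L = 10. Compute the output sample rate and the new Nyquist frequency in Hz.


Step 1 — output sample rate after interpolation by L:
fs_out = L * fs_in = 10 * 16000 = 160000 Hz

Step 2 — Nyquist frequency of the output stream:
f_Nyq = fs_out / 2 = 160000 / 2 = 80000.0 Hz

fs_out = 160000 Hz; f_Nyquist = 80000.0 Hz


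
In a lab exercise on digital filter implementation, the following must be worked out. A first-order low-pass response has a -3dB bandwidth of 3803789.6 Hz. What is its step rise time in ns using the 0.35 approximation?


Rise time from bandwidth relationship:
tr = 0.35 / BW
   = 0.35 / 3803789.6
   = 9.201350148e-08 s
   = 92.0135 ns

92.0135 ns


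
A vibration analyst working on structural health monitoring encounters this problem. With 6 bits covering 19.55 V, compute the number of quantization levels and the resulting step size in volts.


Step 1 — number of quantization levels:
L = 2^N = 2^6 = 64

Step 2 — LSB step size:
delta = Vfs / L
      = 19.55 / 64
      = 0.30546875 V

Levels = 64; step size = 0.30546875 V


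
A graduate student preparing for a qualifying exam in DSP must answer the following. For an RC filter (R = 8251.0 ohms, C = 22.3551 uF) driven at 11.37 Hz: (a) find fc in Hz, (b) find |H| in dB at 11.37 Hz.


Step 1 — cutoff frequency:
fc = 1 / (2*pi*R*C)
C = 22.3551 uF = 2.23551e-05 F
fc = 1 / (2*pi*8251.0*2.23551e-05)
   = 0.862853 Hz

Step 2 — magnitude at f = 11.37 Hz:
|H(f)| = 1 / sqrt(1 + (f/fc)^2)
f/fc = 11.37 / 0.862853 = 13.177216
|H| = 1 / sqrt(1 + 173.639022) = 0.075671
|H|_dB = 20*log10(0.075671) = -22.42 dB

fc = 0.862853 Hz; |H(11.37 Hz)| = -22.42 dB


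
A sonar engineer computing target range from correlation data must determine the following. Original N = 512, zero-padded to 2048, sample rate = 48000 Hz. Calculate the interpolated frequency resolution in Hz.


Frequency resolution after zero-padding:
N_padded = 512 * 4 = 2048
df = fs / N_padded
   = 48000 / 2048
   = 23.4375 Hz

23.4375 Hz


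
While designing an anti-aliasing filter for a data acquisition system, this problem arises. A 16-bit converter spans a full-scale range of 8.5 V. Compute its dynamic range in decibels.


Dynamic range from full-scale to LSB:
V_min = V_max / 2^bits = 8.5 / 2^16
DR = 20 * log10(V_max / V_min)
   = 20 * log10(2^16)
   = 20 * 16 * log10(2)
   = 96.33 dB

96.33 dB


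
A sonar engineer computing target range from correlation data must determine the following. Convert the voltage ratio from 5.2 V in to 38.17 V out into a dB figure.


Voltage gain in dB:
G = 20 * log10(Vout / Vin)
  = 20 * log10(38.17 / 5.2)
  = 20 * log10(7.340385)
  = 20 * 0.865719
  = 17.31 dB

17.31 dB


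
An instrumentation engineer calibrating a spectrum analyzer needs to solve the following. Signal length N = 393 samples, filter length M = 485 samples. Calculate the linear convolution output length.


Linear convolution output length:
L = N + M - 1
  = 393 + 485 - 1
  = 877 samples

877


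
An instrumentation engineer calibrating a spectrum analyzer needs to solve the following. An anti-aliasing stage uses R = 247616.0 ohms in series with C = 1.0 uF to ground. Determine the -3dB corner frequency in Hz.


Cutoff frequency of a first-order RC filter:
fc = 1 / (2 * pi * R * C)
C = 1.0 uF = 1e-06 F
fc = 1 / (2 * pi * 247616.0 * 1e-06)
   = 1 / 1.5558172130226
   = 0.642749 Hz

0.642749 Hz


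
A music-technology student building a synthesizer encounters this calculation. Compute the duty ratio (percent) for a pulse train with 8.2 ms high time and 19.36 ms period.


Duty cycle as a percentage:
DC = (t_on / T) * 100
   = (8.2 / 19.36) * 100
   = 0.423554 * 100
   = 42.36 %

42.36 %


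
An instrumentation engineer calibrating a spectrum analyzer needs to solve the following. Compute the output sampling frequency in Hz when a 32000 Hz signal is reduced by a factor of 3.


Decimation reduces the sample rate:
fs_out = fs_in / M
       = 32000 / 3
       = 10666.6667 Hz

10666.6667 Hz


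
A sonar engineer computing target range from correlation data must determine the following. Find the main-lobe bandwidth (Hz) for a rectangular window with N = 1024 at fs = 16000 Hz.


Main lobe width for a rectangular window:
Width = 2 * fs / N
      = 2 * 16000 / 1024
      = 32000 / 1024
      = 31.25 Hz

31.25 Hz


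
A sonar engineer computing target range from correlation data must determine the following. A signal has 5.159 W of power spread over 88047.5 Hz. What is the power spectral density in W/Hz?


Power spectral density:
PSD = P / BW
    = 5.159 / 88047.5
    = 5.859e-05 W/Hz

5.859e-05 W/Hz


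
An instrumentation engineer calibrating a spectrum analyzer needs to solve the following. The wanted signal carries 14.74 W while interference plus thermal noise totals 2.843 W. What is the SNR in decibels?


SNR in decibels:
SNR = 10 * log10(Ps / Pn)
    = 10 * log10(14.74 / 2.843)
    = 10 * log10(5.1847)
    = 10 * 0.7147
    = 7.15 dB

7.15 dB


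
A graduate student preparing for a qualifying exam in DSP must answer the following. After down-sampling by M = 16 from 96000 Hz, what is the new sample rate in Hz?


Decimation reduces the sample rate:
fs_out = fs_in / M
       = 96000 / 16
       = 6000.0 Hz

6000.0 Hz


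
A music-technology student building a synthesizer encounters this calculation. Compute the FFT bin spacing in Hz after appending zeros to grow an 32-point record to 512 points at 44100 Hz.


Frequency resolution after zero-padding:
N_padded = 32 * 16 = 512
df = fs / N_padded
   = 44100 / 512
   = 86.1328 Hz

86.1328 Hz


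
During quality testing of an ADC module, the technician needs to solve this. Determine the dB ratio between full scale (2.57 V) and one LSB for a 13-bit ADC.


Dynamic range from full-scale to LSB:
V_min = V_max / 2^bits = 2.57 / 2^13
DR = 20 * log10(V_max / V_min)
   = 20 * log10(2^13)
   = 20 * 13 * log10(2)
   = 78.27 dB

78.27 dB


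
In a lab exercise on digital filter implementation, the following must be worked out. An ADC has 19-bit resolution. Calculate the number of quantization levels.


Number of quantization levels = 2^N
= 2^19
= 524288

524288


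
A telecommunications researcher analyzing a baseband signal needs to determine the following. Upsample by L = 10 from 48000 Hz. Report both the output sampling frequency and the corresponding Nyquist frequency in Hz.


Step 1 — output sample rate after interpolation by L:
fs_out = L * fs_in = 10 * 48000 = 480000 Hz

Step 2 — Nyquist frequency of the output stream:
f_Nyq = fs_out / 2 = 480000 / 2 = 240000.0 Hz

fs_out = 480000 Hz; f_Nyquist = 240000.0 Hz


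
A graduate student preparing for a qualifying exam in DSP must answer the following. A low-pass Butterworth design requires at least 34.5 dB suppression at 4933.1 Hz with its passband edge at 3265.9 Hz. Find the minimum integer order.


Butterworth filter order formula:
n = log10(10^(A/10) - 1) / (2 * log10(f_stop/f_pass))
10^(34.5/10) - 1 = 2817.3829
f_stop/f_pass = 4933.1 / 3265.9 = 1.5105
n = 9.6301 -> ceil = 10

10


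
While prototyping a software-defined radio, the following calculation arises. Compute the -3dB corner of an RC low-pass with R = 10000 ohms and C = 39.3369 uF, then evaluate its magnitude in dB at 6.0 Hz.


Step 1 — cutoff frequency:
fc = 1 / (2*pi*R*C)
C = 39.3369 uF = 3.93369e-05 F
fc = 1 / (2*pi*10000*3.93369e-05)
   = 0.404595 Hz

Step 2 — magnitude at f = 6.0 Hz:
|H(f)| = 1 / sqrt(1 + (f/fc)^2)
f/fc = 6.0 / 0.404595 = 14.829644
|H| = 1 / sqrt(1 + 219.918341) = 0.0672797
|H|_dB = 20*log10(0.0672797) = -23.44 dB

fc = 0.404595 Hz; |H(6.0 Hz)| = -23.44 dB


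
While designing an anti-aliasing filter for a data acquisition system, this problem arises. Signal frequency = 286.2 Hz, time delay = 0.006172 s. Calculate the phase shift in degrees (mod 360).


Phase shift from frequency and time delay:
phi = 360 * f * t_delay
    = 360 * 286.2 * 0.006172
    = 635.91 degrees
    mod 360 = 275.91 degrees

275.91 degrees


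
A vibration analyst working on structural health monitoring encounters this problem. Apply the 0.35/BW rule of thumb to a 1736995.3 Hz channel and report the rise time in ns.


Rise time from bandwidth relationship:
tr = 0.35 / BW
   = 0.35 / 1736995.3
   = 2.014973788e-07 s
   = 201.4974 ns

201.4974 ns


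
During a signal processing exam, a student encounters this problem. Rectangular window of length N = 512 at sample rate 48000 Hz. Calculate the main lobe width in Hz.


Main lobe width for a rectangular window:
Width = 2 * fs / N
      = 2 * 48000 / 512
      = 96000 / 512
      = 187.5 Hz

187.5 Hz


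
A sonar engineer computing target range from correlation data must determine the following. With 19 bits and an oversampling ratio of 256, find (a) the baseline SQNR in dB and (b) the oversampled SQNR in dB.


Step 1 — baseline SQNR at Nyquist:
SQNR_base = 6.02*N + 1.76
          = 6.02*19 + 1.76
          = 116.14 dB

Step 2 — oversampling processing gain:
G = 10*log10(OSR) = 10*log10(256) = 24.08 dB

Step 3 — total:
SQNR_total = 116.14 + 24.08 = 140.22 dB

Base SQNR = 116.14 dB; oversampled SQNR = 140.22 dB


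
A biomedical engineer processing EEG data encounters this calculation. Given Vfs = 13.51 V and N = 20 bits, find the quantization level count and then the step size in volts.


Step 1 — number of quantization levels:
L = 2^N = 2^20 = 1048576

Step 2 — LSB step size:
delta = Vfs / L
      = 13.51 / 1048576
      = 1.288e-05 V

Levels = 1048576; step size = 1.288e-05 V


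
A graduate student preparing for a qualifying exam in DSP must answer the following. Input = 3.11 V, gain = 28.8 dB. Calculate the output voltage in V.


Output voltage from dB gain:
V_out = V_in * 10^(gain_dB / 20)
      = 3.11 * 10^(28.8 / 20)
      = 3.11 * 27.542287
      = 85.6565 V

85.6565 V


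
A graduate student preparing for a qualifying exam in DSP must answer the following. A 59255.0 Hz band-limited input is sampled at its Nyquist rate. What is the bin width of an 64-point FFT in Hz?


Step 1 — Nyquist sampling rate:
fs = 2 * fmax = 2 * 59255.0 = 118510.0 Hz

Step 2 — DFT bin spacing:
df = fs / N = 118510.0 / 64 = 1851.7188 Hz

1851.7188 Hz


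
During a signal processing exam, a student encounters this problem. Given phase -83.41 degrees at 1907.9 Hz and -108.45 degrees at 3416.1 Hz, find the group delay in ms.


Group delay from phase difference:
tau = -d(phi)/d(omega)
d(phi) = -25.04 deg = -0.43703 rad
d(omega) = 2*pi*(3416.1 - 1907.9) = 9476.3001 rad/s
tau = -(-0.43703) / 9476.3001
    = 0.0461 ms

0.0461 ms


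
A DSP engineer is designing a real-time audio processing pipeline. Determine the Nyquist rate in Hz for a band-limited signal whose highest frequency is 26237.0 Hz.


The Nyquist rate is twice the maximum frequency component.
fs_min = 2 * fmax
      = 2 * 26237.0
      = 52474.0 Hz

52474.0


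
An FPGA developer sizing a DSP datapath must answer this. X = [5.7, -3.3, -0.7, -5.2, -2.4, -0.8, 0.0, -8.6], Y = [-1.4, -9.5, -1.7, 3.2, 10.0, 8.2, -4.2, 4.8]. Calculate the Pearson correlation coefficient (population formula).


Pearson correlation coefficient (population):
r = cov(X,Y) / (std(X) * std(Y))
Mean X = -1.9125, Mean Y = 1.175
Cov(X,Y) = -5.742812
Std(X) = 3.905265, Std(Y) = 6.14629
r = -0.2393

-0.2393


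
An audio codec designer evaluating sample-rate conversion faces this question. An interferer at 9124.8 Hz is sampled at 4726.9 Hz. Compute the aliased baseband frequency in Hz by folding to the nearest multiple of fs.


Compute the nearest integer multiple of fs to the signal:
n = round(9124.8 / 4726.9) = 2
f_alias = |9124.8 - 2 * 4726.9|
        = |9124.8 - 9453.8|
        = 329.0 Hz

329.0


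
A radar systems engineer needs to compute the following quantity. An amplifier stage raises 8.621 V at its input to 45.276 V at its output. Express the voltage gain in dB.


Voltage gain in dB:
G = 20 * log10(Vout / Vin)
  = 20 * log10(45.276 / 8.621)
  = 20 * log10(5.251827)
  = 20 * 0.72031
  = 14.41 dB

14.41 dB


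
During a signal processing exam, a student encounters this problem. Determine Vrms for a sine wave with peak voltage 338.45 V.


RMS voltage for a sinusoidal waveform:
V_rms = V_peak / sqrt(2)
      = 338.45 / 1.414214
      = 239.32 V

239.32 V


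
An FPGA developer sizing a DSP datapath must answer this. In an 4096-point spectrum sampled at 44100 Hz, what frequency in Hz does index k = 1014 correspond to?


Frequency of DFT bin k:
f_k = k * fs / N
    = 1014 * 44100 / 4096
    = 44717400 / 4096
    = 10917.334 Hz

10917.334 Hz


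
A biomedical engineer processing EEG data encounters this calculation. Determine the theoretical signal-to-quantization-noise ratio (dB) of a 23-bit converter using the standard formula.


Theoretical SNR for a full-scale sinusoid:
SNR = 6.02 * N + 1.76
    = 6.02 * 23 + 1.76
    = 138.46 + 1.76
    = 140.22 dB

140.22 dB


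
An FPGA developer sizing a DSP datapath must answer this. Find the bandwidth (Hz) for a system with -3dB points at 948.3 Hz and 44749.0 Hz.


Bandwidth is the difference of -3dB frequencies:
BW = f_high - f_low
   = 44749.0 - 948.3
   = 43800.7 Hz

43800.7 Hz


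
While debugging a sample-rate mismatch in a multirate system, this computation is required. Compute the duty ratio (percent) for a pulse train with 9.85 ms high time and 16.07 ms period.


Duty cycle as a percentage:
DC = (t_on / T) * 100
   = (9.85 / 16.07) * 100
   = 0.612943 * 100
   = 61.29 %

61.29 %


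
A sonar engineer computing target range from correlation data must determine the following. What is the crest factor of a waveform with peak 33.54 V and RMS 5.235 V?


Crest factor is the ratio of peak to RMS:
CF = V_peak / V_rms
   = 33.54 / 5.235
   = 6.4069

6.4069


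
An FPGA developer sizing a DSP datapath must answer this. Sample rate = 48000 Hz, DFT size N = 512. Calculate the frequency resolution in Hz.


DFT frequency resolution:
df = fs / N
   = 48000 / 512
   = 93.75 Hz

93.75 Hz


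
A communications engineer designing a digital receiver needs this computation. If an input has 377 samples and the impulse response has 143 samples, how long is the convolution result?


Linear convolution output length:
L = N + M - 1
  = 377 + 143 - 1
  = 519 samples

519


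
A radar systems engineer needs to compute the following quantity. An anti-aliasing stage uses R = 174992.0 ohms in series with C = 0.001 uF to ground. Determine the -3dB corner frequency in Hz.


Cutoff frequency of a first-order RC filter:
fc = 1 / (2 * pi * R * C)
C = 0.001 uF = 1e-09 F
fc = 1 / (2 * pi * 174992.0 * 1e-09)
   = 1 / 0.001099507163274
   = 909.498395 Hz

909.498395 Hz


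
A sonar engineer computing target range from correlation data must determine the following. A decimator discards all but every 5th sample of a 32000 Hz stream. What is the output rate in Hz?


Decimation reduces the sample rate:
fs_out = fs_in / M
       = 32000 / 5
       = 6400.0 Hz

6400.0 Hz


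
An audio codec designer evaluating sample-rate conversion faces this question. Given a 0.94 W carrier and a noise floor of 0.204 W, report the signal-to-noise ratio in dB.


SNR in decibels:
SNR = 10 * log10(Ps / Pn)
    = 10 * log10(0.94 / 0.204)
    = 10 * log10(4.6078)
    = 10 * 0.6635
    = 6.63 dB

6.63 dB


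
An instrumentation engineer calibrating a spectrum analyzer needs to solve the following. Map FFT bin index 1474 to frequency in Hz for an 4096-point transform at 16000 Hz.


Frequency of DFT bin k:
f_k = k * fs / N
    = 1474 * 16000 / 4096
    = 23584000 / 4096
    = 5757.812 Hz

5757.812 Hz


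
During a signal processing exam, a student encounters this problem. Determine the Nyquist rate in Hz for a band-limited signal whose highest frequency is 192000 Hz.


The Nyquist rate is twice the maximum frequency component.
fs_min = 2 * fmax
      = 2 * 192000
      = 384000 Hz

384000


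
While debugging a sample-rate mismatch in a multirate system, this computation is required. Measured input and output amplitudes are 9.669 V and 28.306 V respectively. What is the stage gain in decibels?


Voltage gain in dB:
G = 20 * log10(Vout / Vin)
  = 20 * log10(28.306 / 9.669)
  = 20 * log10(2.9275)
  = 20 * 0.466497
  = 9.33 dB

9.33 dB


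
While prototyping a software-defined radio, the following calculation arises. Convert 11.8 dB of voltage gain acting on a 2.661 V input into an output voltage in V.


Output voltage from dB gain:
V_out = V_in * 10^(gain_dB / 20)
      = 2.661 * 10^(11.8 / 20)
      = 2.661 * 3.890451
      = 10.3525 V

10.3525 V


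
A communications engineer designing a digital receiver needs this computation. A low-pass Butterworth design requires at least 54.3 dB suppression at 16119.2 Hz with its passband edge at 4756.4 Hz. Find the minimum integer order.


Butterworth filter order formula:
n = log10(10^(A/10) - 1) / (2 * log10(f_stop/f_pass))
10^(54.3/10) - 1 = 269152.4804
f_stop/f_pass = 16119.2 / 4756.4 = 3.3889
n = 5.122 -> ceil = 6

6


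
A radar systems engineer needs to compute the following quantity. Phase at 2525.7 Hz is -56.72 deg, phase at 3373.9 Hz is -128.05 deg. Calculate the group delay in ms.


Group delay from phase difference:
tau = -d(phi)/d(omega)
d(phi) = -71.33 deg = -1.244943 rad
d(omega) = 2*pi*(3373.9 - 2525.7) = 5329.3978 rad/s
tau = -(-1.244943) / 5329.3978
    = 0.2336 ms

0.2336 ms
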